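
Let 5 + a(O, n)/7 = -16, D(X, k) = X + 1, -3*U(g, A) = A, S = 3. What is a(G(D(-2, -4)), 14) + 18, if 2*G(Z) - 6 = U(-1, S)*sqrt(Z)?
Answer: -129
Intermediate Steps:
U(g, A) = -A/3
D(X, k) = 1 + X
G(Z) = 3 - sqrt(Z)/2 (G(Z) = 3 + ((-1/3*3)*sqrt(Z))/2 = 3 + (-sqrt(Z))/2 = 3 - sqrt(Z)/2)
a(O, n) = -147 (a(O, n) = -35 + 7*(-16) = -35 - 112 = -147)
a(G(D(-2, -4)), 14) + 18 = -147 + 18 = -129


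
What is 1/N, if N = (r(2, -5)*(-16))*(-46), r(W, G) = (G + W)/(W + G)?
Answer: 1/736 ≈ 0.0013587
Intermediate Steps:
r(W, G) = 1 (r(W, G) = (G + W)/(G + W) = 1)
N = 736 (N = (1*(-16))*(-46) = -16*(-46) = 736)
1/N = 1/736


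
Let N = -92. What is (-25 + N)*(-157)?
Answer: 18369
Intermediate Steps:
(-25 + N)*(-157) = (-25 - 92)*(-157) = -117*(-157) = 18369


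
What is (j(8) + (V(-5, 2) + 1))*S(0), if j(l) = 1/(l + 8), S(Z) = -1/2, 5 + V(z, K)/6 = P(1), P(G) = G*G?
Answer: 367/32 ≈ 11.469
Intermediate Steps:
P(G) = G²
V(z, K) = -24 (V(z, K) = -30 + 6*1² = -30 + 6*1 = -30 + 6 = -24)
S(Z) = -½ (S(Z) = -1*½ = -½)
j(l) = 1/(8 + l)
(j(8) + (V(-5, 2) + 1))*S(0) = (1/(8 + 8) + (-24 + 1))*(-½) = (1/16 - 23)*(-½) = -367/16*(-½) = 367/32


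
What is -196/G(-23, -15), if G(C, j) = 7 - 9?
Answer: 98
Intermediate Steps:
G(C, j) = -2
-196/G(-23, -15) = -196/(-2) = -196*(-½) = 98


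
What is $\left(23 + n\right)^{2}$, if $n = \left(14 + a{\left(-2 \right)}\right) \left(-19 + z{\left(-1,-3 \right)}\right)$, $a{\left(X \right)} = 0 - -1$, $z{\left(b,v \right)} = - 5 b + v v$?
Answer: $2704$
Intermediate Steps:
$z{\left(b,v \right)} = v^{2} - 5 b$ ($z{\left(b,v \right)} = - 5 b + v^{2} = v^{2} - 5 b$)
$a{\left(X \right)} = 1$ ($a{\left(X \right)} = 0 + 1 = 1$)
$n = -75$ ($n = \left(14 + 1\right) \left(-19 - \left(-5 - \left(-3\right)^{2}\right)\right) = 15 \left(-19 + \left(9 + 5\right)\right) = 15 \left(-19 + 14\right) = 15 \left(-5\right) = -75$)
$\left(23 + n\right)^{2} = \left(23 - 75\right)^{2} = \left(-52\right)^{2} = 2704$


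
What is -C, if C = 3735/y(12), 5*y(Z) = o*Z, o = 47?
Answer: -6225/188 ≈ -33.112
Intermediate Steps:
y(Z) = 47*Z/5 (y(Z) = (47*Z)/5 = 47*Z/5)
C = 6225/188 (C = 3735/(((47/5)*12)) = 3735/(564/5) = 3735*(5/564) = 6225/188 ≈ 33.112)
-C = -1*6225/188 = -6225/188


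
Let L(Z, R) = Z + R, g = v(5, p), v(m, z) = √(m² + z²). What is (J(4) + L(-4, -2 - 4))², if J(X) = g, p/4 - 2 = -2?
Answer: 25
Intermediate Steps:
p = 0 (p = 8 + 4*(-2) = 8 - 8 = 0)
g = 5 (g = √(5² + 0²) = √(25 + 0) = √25 = 5)
L(Z, R) = R + Z
J(X) = 5
(J(4) + L(-4, -2 - 4))² = (5 + ((-2 - 4) - 4))² = (5 + (-6 - 4))² = (5 - 10)² = (-5)² = 25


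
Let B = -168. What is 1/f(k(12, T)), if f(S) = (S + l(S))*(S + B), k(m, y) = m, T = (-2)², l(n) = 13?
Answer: -1/3900 ≈ -0.00025641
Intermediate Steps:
T = 4
f(S) = (-168 + S)*(13 + S) (f(S) = (S + 13)*(S - 168) = (13 + S)*(-168 + S) = (-168 + S)*(13 + S))
1/f(k(12, T)) = 1/(-2184 + 12² - 155*12) = 1/(-2184 + 144 - 1860) = 1/(-3900) = -1/3900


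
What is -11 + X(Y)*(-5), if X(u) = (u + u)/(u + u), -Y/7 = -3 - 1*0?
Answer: -16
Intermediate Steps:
Y = 21 (Y = -7*(-3 - 1*0) = -7*(-3 + 0) = -7*(-3) = 21)
X(u) = 1 (X(u) = (2*u)/((2*u)) = (2*u)*(1/(2*u)) = 1)
-11 + X(Y)*(-5) = -11 + 1*(-5) = -11 - 5 = -16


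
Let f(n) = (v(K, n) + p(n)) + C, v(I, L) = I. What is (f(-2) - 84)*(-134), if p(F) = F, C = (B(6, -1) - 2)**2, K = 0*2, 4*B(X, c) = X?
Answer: 22981/2 ≈ 11491.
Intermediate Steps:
B(X, c) = X/4
K = 0
C = 1/4 (C = ((1/4)*6 - 2)**2 = (3/2 - 2)**2 = (-1/2)**2 = 1/4 ≈ 0.25000)
f(n) = 1/4 + n (f(n) = (0 + n) + 1/4 = n + 1/4 = 1/4 + n)
(f(-2) - 84)*(-134) = ((1/4 - 2) - 84)*(-134) = (-7/4 - 84)*(-134) = -343/4*(-134) = 22981/2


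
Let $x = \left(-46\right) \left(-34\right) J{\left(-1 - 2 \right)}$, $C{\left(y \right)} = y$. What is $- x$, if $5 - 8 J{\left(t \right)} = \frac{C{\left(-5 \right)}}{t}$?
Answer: $- \frac{1955}{3} \approx -651.67$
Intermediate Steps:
$J{\left(t \right)} = \frac{5}{8} + \frac{5}{8 t}$ ($J{\left(t \right)} = \frac{5}{8} - \frac{\left(-5\right) \frac{1}{t}}{8} = \frac{5}{8} + \frac{5}{8 t}$)
$x = \frac{1955}{3}$ ($x = \left(-46\right) \left(-34\right) \frac{5 \left(1 - 3\right)}{8 \left(-1 - 2\right)} = 1564 \frac{5 \left(1 - 3\right)}{8 \left(-3\right)} = 1564 \cdot \frac{5}{8} \left(- \frac{1}{3}\right) \left(-2\right) = 1564 \cdot \frac{5}{12} = \frac{1955}{3} \approx 651.67$)
$- x = \left(-1\right) \frac{1955}{3} = - \frac{1955}{3}$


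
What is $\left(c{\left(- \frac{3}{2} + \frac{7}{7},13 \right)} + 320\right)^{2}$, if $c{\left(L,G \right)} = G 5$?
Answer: $148225$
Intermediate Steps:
$c{\left(L,G \right)} = 5 G$
$\left(c{\left(- \frac{3}{2} + \frac{7}{7},13 \right)} + 320\right)^{2} = \left(5 \cdot 13 + 320\right)^{2} = \left(65 + 320\right)^{2} = 385^{2} = 148225$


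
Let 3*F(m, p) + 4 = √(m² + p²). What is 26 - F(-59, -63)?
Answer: 82/3 - 5*√298/3 ≈ -1.4378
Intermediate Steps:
F(m, p) = -4/3 + √(m² + p²)/3
26 - F(-59, -63) = 26 - (-4/3 + √((-59)² + (-63)²)/3) = 26 - (-4/3 + √(3481 + 3969)/3) = 26 - (-4/3 + √7450/3) = 26 - (-4/3 + (5*√298)/3) = 26 - (-4/3 + 5*√298/3) = 26 + (4/3 - 5*√298/3) = 82/3 - 5*√298/3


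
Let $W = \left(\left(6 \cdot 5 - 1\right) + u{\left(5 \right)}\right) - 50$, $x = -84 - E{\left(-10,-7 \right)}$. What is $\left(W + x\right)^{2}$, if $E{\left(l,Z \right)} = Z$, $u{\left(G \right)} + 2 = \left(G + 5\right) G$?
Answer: $2500$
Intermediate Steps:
$u{\left(G \right)} = -2 + G \left(5 + G\right)$ ($u{\left(G \right)} = -2 + \left(G + 5\right) G = -2 + \left(5 + G\right) G = -2 + G \left(5 + G\right)$)
$x = -77$ ($x = -84 - -7 = -84 + 7 = -77$)
$W = 27$ ($W = \left(\left(6 \cdot 5 - 1\right) + \left(-2 + 5^{2} + 5 \cdot 5\right)\right) - 50 = \left(\left(30 - 1\right) + \left(-2 + 25 + 25\right)\right) - 50 = \left(29 + 48\right) - 50 = 77 - 50 = 27$)
$\left(W + x\right)^{2} = \left(27 - 77\right)^{2} = \left(-50\right)^{2} = 2500$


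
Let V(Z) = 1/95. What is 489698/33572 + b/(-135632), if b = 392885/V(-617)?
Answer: -3852678983/14783888 ≈ -260.60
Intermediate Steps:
V(Z) = 1/95
b = 37324075 (b = 392885/(1/95) = 392885*95 = 37324075)
489698/33572 + b/(-135632) = 489698/33572 + 37324075/(-135632) = 489698*(1/33572) + 37324075*(-1/135632) = 22259/1526 - 37324075/135632 = -3852678983/14783888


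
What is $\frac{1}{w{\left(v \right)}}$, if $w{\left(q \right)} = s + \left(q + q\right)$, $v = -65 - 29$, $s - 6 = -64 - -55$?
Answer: $- \frac{1}{191} \approx -0.0052356$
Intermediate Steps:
$s = -3$ ($s = 6 - 9 = -3$)
$v = -94$ ($v = -65 - 29 = -94$)
$w{\left(q \right)} = -3 + 2 q$ ($w{\left(q \right)} = -3 + \left(q + q\right) = -3 + 2 q$)
$\frac{1}{w{\left(v \right)}} = \frac{1}{-3 + 2 \left(-94\right)} = \frac{1}{-3 - 188} = \frac{1}{-191} = - \frac{1}{191}$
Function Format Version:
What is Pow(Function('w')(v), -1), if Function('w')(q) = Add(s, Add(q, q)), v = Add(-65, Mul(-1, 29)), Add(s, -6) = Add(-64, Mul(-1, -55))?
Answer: Rational(-1, 191) ≈ -0.0052356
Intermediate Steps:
s = -3 (s = Add(6, Add(-64, Mul(-1, -55))) = Add(6, Add(-64, 55)) = Add(6, -9) = -3)
v = -94 (v = Add(-65, -29) = -94)
Function('w')(q) = Add(-3, Mul(2, q)) (Function('w')(q) = Add(-3, Add(q, q)) = Add(-3, Mul(2, q)))
Pow(Function('w')(v), -1) = Pow(Add(-3, Mul(2, -94)), -1) = Pow(Add(-3, -188), -1) = Pow(-191, -1) = Rational(-1, 191)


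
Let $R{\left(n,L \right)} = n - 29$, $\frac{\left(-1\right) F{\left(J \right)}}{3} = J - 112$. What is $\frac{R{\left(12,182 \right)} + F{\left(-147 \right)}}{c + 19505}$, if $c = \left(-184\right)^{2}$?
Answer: $\frac{760}{53361} \approx 0.014243$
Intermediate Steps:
$c = 33856$
$F{\left(J \right)} = 336 - 3 J$ ($F{\left(J \right)} = - 3 \left(J - 112\right) = - 3 \left(-112 + J\right) = 336 - 3 J$)
$R{\left(n,L \right)} = -29 + n$
$\frac{R{\left(12,182 \right)} + F{\left(-147 \right)}}{c + 19505} = \frac{\left(-29 + 12\right) + \left(336 - -441\right)}{33856 + 19505} = \frac{-17 + \left(336 + 441\right)}{53361} = \left(-17 + 777\right) \frac{1}{53361} = 760 \cdot \frac{1}{53361} = \frac{760}{53361}$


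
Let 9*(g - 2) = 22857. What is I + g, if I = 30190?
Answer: 98195/3 ≈ 32732.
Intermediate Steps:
g = 7625/3 (g = 2 + (⅑)*22857 = 2 + 7619/3 = 7625/3 ≈ 2541.7)
I + g = 30190 + 7625/3 = 98195/3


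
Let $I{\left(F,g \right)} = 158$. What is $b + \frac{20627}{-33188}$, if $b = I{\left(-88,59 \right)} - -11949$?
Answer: $\frac{401786489}{33188} \approx 12106.0$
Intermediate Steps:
$b = 12107$ ($b = 158 - -11949 = 158 + 11949 = 12107$)
$b + \frac{20627}{-33188} = 12107 + \frac{20627}{-33188} = 12107 + 20627 \left(- \frac{1}{33188}\right) = 12107 - \frac{20627}{33188} = \frac{401786489}{33188}$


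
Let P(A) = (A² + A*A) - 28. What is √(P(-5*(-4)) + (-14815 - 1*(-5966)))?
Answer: I*√8077 ≈ 89.872*I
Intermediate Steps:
P(A) = -28 + 2*A² (P(A) = (A² + A²) - 28 = 2*A² - 28 = -28 + 2*A²)
√(P(-5*(-4)) + (-14815 - 1*(-5966))) = √((-28 + 2*(-5*(-4))²) + (-14815 - 1*(-5966))) = √((-28 + 2*20²) + (-14815 + 5966)) = √((-28 + 2*400) - 8849) = √((-28 + 800) - 8849) = √(772 - 8849) = √(-8077) = I*√8077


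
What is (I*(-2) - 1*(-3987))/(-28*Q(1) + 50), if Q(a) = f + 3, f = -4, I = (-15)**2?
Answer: 1179/26 ≈ 45.346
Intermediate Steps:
I = 225
Q(a) = -1 (Q(a) = -4 + 3 = -1)
(I*(-2) - 1*(-3987))/(-28*Q(1) + 50) = (225*(-2) - 1*(-3987))/(-28*(-1) + 50) = (-450 + 3987)/(28 + 50) = 3537/78 = 3537*(1/78) = 1179/26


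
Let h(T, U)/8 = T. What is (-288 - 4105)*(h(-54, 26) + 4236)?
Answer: -16710972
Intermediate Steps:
h(T, U) = 8*T
(-288 - 4105)*(h(-54, 26) + 4236) = (-288 - 4105)*(8*(-54) + 4236) = -4393*(-432 + 4236) = -4393*3804 = -16710972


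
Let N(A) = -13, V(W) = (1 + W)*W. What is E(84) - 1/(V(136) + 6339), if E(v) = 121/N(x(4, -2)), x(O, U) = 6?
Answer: -3021504/324623 ≈ -9.3077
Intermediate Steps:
V(W) = W*(1 + W)
E(v) = -121/13 (E(v) = 121/(-13) = 121*(-1/13) = -121/13)
E(84) - 1/(V(136) + 6339) = -121/13 - 1/(136*(1 + 136) + 6339) = -121/13 - 1/(136*137 + 6339) = -121/13 - 1/(18632 + 6339) = -121/13 - 1/24971 = -3021504/324623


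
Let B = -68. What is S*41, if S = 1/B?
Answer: -41/68 ≈ -0.60294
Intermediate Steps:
S = -1/68 (S = 1/(-68) = -1/68 ≈ -0.014706)
S*41 = -1/68*41 = -41/68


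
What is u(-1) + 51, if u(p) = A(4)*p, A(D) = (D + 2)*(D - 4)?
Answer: 51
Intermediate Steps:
A(D) = (-4 + D)*(2 + D) (A(D) = (2 + D)*(-4 + D) = (-4 + D)*(2 + D))
u(p) = 0 (u(p) = (-8 + 4² - 2*4)*p = (-8 + 16 - 8)*p = 0*p = 0)
u(-1) + 51 = 0 + 51 = 51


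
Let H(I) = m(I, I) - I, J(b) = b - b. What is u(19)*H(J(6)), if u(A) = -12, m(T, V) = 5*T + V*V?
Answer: 0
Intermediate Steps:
m(T, V) = V² + 5*T (m(T, V) = 5*T + V² = V² + 5*T)
J(b) = 0
H(I) = I² + 4*I (H(I) = (I² + 5*I) - I = I² + 4*I)
u(19)*H(J(6)) = -0*(4 + 0) = -0*4 = -12*0 = 0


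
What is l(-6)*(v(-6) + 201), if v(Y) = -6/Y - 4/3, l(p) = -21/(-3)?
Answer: 4214/3 ≈ 1404.7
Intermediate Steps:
l(p) = 7 (l(p) = -21*(-1/3) = 7)
v(Y) = -4/3 - 6/Y (v(Y) = -6/Y - 4*1/3 = -6/Y - 4/3 = -4/3 - 6/Y)
l(-6)*(v(-6) + 201) = 7*((-4/3 - 6/(-6)) + 201) = 7*((-4/3 - 6*(-1/6)) + 201) = 7*((-4/3 + 1) + 201) = 7*(-1/3 + 201) = 7*(602/3) = 4214/3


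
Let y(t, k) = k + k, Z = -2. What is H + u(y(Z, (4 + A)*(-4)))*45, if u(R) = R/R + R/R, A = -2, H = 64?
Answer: 154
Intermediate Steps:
y(t, k) = 2*k
u(R) = 2 (u(R) = 1 + 1 = 2)
H + u(y(Z, (4 + A)*(-4)))*45 = 64 + 2*45 = 64 + 90 = 154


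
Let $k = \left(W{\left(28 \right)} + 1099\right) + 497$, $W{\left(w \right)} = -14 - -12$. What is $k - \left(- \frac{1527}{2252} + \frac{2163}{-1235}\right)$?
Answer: $\frac{4440021601}{2781220} \approx 1596.4$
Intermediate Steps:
$W{\left(w \right)} = -2$ ($W{\left(w \right)} = -14 + 12 = -2$)
$k = 1594$ ($k = \left(-2 + 1099\right) + 497 = 1097 + 497 = 1594$)
$k - \left(- \frac{1527}{2252} + \frac{2163}{-1235}\right) = 1594 - \left(- \frac{1527}{2252} + \frac{2163}{-1235}\right) = 1594 - \left(\left(-1527\right) \frac{1}{2252} + 2163 \left(- \frac{1}{1235}\right)\right) = 1594 - \left(- \frac{1527}{2252} - \frac{2163}{1235}\right) = 1594 - - \frac{6756921}{2781220} = 1594 + \frac{6756921}{2781220} = \frac{4440021601}{2781220}$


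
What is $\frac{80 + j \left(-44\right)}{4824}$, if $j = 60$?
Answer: $- \frac{320}{603} \approx -0.53068$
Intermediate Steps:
$\frac{80 + j \left(-44\right)}{4824} = \frac{80 + 60 \left(-44\right)}{4824} = \left(80 - 2640\right) \frac{1}{4824} = \left(-2560\right) \frac{1}{4824} = - \frac{320}{603}$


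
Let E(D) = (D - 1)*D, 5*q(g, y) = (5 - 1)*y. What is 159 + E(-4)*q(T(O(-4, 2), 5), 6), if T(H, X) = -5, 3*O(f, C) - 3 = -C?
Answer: 255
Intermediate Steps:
O(f, C) = 1 - C/3 (O(f, C) = 1 + (-C)/3 = 1 - C/3)
q(g, y) = 4*y/5 (q(g, y) = ((5 - 1)*y)/5 = (4*y)/5 = 4*y/5)
E(D) = D*(-1 + D) (E(D) = (-1 + D)*D = D*(-1 + D))
159 + E(-4)*q(T(O(-4, 2), 5), 6) = 159 + (-4*(-1 - 4))*((⅘)*6) = 159 - 4*(-5)*(24/5) = 159 + 20*(24/5) = 159 + 96 = 255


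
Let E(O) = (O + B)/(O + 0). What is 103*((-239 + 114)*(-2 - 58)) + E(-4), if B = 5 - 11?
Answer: 1545005/2 ≈ 7.7250e+5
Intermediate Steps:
B = -6
E(O) = (-6 + O)/O (E(O) = (O - 6)/(O + 0) = (-6 + O)/O)
103*((-239 + 114)*(-2 - 58)) + E(-4) = 103*((-239 + 114)*(-2 - 58)) + (-6 - 4)/(-4) = 103*(-125*(-60)) - ¼*(-10) = 103*7500 + 5/2 = 772500 + 5/2 = 1545005/2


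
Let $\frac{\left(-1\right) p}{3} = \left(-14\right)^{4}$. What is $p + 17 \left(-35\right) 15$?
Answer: $-124173$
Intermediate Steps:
$p = -115248$ ($p = - 3 \left(-14\right)^{4} = \left(-3\right) 38416 = -115248$)
$p + 17 \left(-35\right) 15 = -115248 + 17 \left(-35\right) 15 = -115248 - 8925 = -124173$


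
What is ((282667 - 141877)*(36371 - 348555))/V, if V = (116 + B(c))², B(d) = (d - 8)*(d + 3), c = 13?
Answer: -2747024085/2401 ≈ -1.1441e+6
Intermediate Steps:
B(d) = (-8 + d)*(3 + d)
V = 38416 (V = (116 + (-24 + 13² - 5*13))² = (116 + (-24 + 169 - 65))² = (116 + 80)² = 196² = 38416)
((282667 - 141877)*(36371 - 348555))/V = ((282667 - 141877)*(36371 - 348555))/38416 = (140790*(-312184))*(1/38416) = -43952385360*1/38416 = -2747024085/2401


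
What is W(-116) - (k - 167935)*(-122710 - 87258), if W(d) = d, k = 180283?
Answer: 2592684748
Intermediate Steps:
W(-116) - (k - 167935)*(-122710 - 87258) = -116 - (180283 - 167935)*(-122710 - 87258) = -116 - 12348*(-209968) = -116 - 1*(-2592684864) = -116 + 2592684864 = 2592684748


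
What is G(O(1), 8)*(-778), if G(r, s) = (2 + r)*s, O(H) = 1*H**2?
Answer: -18672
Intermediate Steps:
O(H) = H**2
G(r, s) = s*(2 + r)
G(O(1), 8)*(-778) = (8*(2 + 1**2))*(-778) = (8*(2 + 1))*(-778) = (8*3)*(-778) = 24*(-778) = -18672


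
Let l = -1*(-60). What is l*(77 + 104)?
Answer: 10860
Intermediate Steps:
l = 60
l*(77 + 104) = 60*(77 + 104) = 60*181 = 10860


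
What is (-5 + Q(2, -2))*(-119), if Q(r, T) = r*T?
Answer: 1071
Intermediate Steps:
Q(r, T) = T*r
(-5 + Q(2, -2))*(-119) = (-5 - 2*2)*(-119) = (-5 - 4)*(-119) = -9*(-119) = 1071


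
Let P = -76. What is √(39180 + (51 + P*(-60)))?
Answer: √43791 ≈ 209.26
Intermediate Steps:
√(39180 + (51 + P*(-60))) = √(39180 + (51 - 76*(-60))) = √(39180 + (51 + 4560)) = √(39180 + 4611) = √43791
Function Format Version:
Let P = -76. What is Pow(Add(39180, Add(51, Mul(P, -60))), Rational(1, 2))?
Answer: Pow(43791, Rational(1, 2)) ≈ 209.26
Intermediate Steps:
Pow(Add(39180, Add(51, Mul(P, -60))), Rational(1, 2)) = Pow(Add(39180, Add(51, Mul(-76, -60))), Rational(1, 2)) = Pow(Add(39180, Add(51, 4560)), Rational(1, 2)) = Pow(Add(39180, 4611), Rational(1, 2)) = Pow(43791, Rational(1, 2))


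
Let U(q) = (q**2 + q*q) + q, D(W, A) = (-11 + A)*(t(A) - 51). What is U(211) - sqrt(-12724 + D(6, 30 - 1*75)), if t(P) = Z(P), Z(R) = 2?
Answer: 89253 - 2*I*sqrt(2495) ≈ 89253.0 - 99.9*I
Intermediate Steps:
t(P) = 2
D(W, A) = 539 - 49*A (D(W, A) = (-11 + A)*(2 - 51) = (-11 + A)*(-49) = 539 - 49*A)
U(q) = q + 2*q**2 (U(q) = (q**2 + q**2) + q = 2*q**2 + q = q + 2*q**2)
U(211) - sqrt(-12724 + D(6, 30 - 1*75)) = 211*(1 + 2*211) - sqrt(-12724 + (539 - 49*(30 - 1*75))) = 211*(1 + 422) - sqrt(-12724 + (539 - 49*(30 - 75))) = 211*423 - sqrt(-12724 + (539 - 49*(-45))) = 89253 - sqrt(-12724 + (539 + 2205)) = 89253 - sqrt(-12724 + 2744) = 89253 - sqrt(-9980) = 89253 - 2*I*sqrt(2495)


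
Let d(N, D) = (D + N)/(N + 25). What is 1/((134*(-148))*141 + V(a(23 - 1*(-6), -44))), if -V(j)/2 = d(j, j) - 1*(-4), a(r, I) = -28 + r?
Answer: -13/36352162 ≈ -3.5761e-7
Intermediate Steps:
d(N, D) = (D + N)/(25 + N)
V(j) = -8 - 4*j/(25 + j) (V(j) = -2*((j + j)/(25 + j) - 1*(-4)) = -2*((2*j)/(25 + j) + 4) = -2*(2*j/(25 + j) + 4) = -2*(4 + 2*j/(25 + j)) = -8 - 4*j/(25 + j))
1/((134*(-148))*141 + V(a(23 - 1*(-6), -44))) = 1/((134*(-148))*141 + 4*(-50 - 3*(-28 + (23 - 1*(-6))))/(25 + (-28 + (23 - 1*(-6))))) = 1/(-19832*141 + 4*(-50 - 3*(-28 + (23 + 6)))/(25 + (-28 + (23 + 6)))) = 1/(-2796312 + 4*(-50 - 3*(-28 + 29))/(25 + (-28 + 29))) = 1/(-2796312 + 4*(-50 - 3*1)/(25 + 1)) = 1/(-2796312 + 4*(-50 - 3)/26) = 1/(-2796312 + 4*(1/26)*(-53)) = 1/(-2796312 - 106/13) = 1/(-36352162/13) = -13/36352162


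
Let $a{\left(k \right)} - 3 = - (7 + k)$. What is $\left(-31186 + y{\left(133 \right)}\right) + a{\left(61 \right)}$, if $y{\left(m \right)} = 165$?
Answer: $-31086$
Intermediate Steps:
$a{\left(k \right)} = -4 - k$ ($a{\left(k \right)} = 3 - \left(7 + k\right) = -4 - k$)
$\left(-31186 + y{\left(133 \right)}\right) + a{\left(61 \right)} = \left(-31186 + 165\right) - 65 = -31021 - 65 = -31086$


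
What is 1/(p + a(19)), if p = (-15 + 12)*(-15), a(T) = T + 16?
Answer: 1/80 ≈ 0.012500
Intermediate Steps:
a(T) = 16 + T
p = 45 (p = -3*(-15) = 45)
1/(p + a(19)) = 1/(45 + (16 + 19)) = 1/(45 + 35) = 1/80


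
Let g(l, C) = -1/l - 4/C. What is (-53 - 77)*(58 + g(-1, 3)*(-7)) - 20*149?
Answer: -32470/3 ≈ -10823.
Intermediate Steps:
(-53 - 77)*(58 + g(-1, 3)*(-7)) - 20*149 = (-53 - 77)*(58 + (-1/(-1) - 4/3)*(-7)) - 20*149 = -130*(58 + (-1*(-1) - 4*⅓)*(-7)) - 2980 = -130*(58 + (1 - 4/3)*(-7)) - 2980 = -130*(58 - ⅓*(-7)) - 2980 = -130*(58 + 7/3) - 2980 = -130*181/3 - 2980 = -23530/3 - 2980 = -32470/3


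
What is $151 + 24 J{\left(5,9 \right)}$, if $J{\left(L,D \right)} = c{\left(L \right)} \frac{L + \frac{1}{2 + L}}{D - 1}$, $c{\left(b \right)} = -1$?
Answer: $\frac{949}{7} \approx 135.57$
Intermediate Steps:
$J{\left(L,D \right)} = - \frac{L + \frac{1}{2 + L}}{-1 + D}$ ($J{\left(L,D \right)} = - \frac{L + \frac{1}{2 + L}}{D - 1} = - \frac{L + \frac{1}{2 + L}}{-1 + D}$)
$151 + 24 J{\left(5,9 \right)} = 151 + 24 \frac{-1 - 5^{2} - 10}{-2 - 5 + 2 \cdot 9 + 9 \cdot 5} = 151 + 24 \frac{-1 - 25 - 10}{-2 - 5 + 18 + 45} = 151 + 24 \frac{-1 - 25 - 10}{56} = 151 + 24 \cdot \frac{1}{56} \left(-36\right) = 151 + 24 \left(- \frac{9}{14}\right) = 151 - \frac{108}{7} = \frac{949}{7}$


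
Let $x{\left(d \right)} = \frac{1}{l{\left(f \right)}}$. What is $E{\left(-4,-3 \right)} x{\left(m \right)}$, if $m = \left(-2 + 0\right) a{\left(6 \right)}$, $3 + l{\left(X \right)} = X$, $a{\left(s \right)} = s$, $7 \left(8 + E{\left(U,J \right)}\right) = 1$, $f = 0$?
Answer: $\frac{55}{21} \approx 2.619$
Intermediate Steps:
$E{\left(U,J \right)} = - \frac{55}{7}$ ($E{\left(U,J \right)} = -8 + \frac{1}{7} \cdot 1 = -8 + \frac{1}{7} = - \frac{55}{7}$)
$l{\left(X \right)} = -3 + X$
$m = -12$ ($m = \left(-2 + 0\right) 6 = \left(-2\right) 6 = -12$)
$x{\left(d \right)} = - \frac{1}{3}$ ($x{\left(d \right)} = \frac{1}{-3 + 0} = \frac{1}{-3} = - \frac{1}{3}$)
$E{\left(-4,-3 \right)} x{\left(m \right)} = \left(- \frac{55}{7}\right) \left(- \frac{1}{3}\right) = \frac{55}{21}$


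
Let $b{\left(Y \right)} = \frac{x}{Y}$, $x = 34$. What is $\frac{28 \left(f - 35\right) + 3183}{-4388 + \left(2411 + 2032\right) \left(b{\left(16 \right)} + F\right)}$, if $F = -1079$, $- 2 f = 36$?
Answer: $- \frac{13592}{38311549} \approx -0.00035478$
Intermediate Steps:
$b{\left(Y \right)} = \frac{34}{Y}$
$f = -18$ ($f = \left(- \frac{1}{2}\right) 36 = -18$)
$\frac{28 \left(f - 35\right) + 3183}{-4388 + \left(2411 + 2032\right) \left(b{\left(16 \right)} + F\right)} = \frac{28 \left(-18 - 35\right) + 3183}{-4388 + \left(2411 + 2032\right) \left(\frac{34}{16} - 1079\right)} = \frac{28 \left(-53\right) + 3183}{-4388 + 4443 \left(34 \cdot \frac{1}{16} - 1079\right)} = \frac{-1484 + 3183}{-4388 + 4443 \left(\frac{17}{8} - 1079\right)} = \frac{1699}{-4388 + 4443 \left(- \frac{8615}{8}\right)} = \frac{1699}{-4388 - \frac{38276445}{8}} = \frac{1699}{- \frac{38311549}{8}} = 1699 \left(- \frac{8}{38311549}\right) = - \frac{13592}{38311549}$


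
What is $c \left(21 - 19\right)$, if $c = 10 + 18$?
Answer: $56$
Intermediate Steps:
$c = 28$
$c \left(21 - 19\right) = 28 \left(21 - 19\right) = 28 \cdot 2 = 56$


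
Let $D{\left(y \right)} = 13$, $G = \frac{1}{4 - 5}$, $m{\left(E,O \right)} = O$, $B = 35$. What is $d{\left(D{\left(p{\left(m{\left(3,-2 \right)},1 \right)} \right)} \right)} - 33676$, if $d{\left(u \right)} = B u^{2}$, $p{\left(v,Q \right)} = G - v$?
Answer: $-27761$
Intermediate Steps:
$G = -1$ ($G = \frac{1}{-1} = -1$)
$p{\left(v,Q \right)} = -1 - v$
$d{\left(u \right)} = 35 u^{2}$
$d{\left(D{\left(p{\left(m{\left(3,-2 \right)},1 \right)} \right)} \right)} - 33676 = 35 \cdot 13^{2} - 33676 = 35 \cdot 169 - 33676 = 5915 - 33676 = -27761$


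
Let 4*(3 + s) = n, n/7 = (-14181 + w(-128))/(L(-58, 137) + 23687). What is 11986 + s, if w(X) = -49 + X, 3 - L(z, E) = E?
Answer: 188140315/15702 ≈ 11982.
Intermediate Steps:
L(z, E) = 3 - E
n = -33502/7851 (n = 7*((-14181 + (-49 - 128))/((3 - 1*137) + 23687)) = 7*((-14181 - 177)/((3 - 137) + 23687)) = 7*(-14358/(-134 + 23687)) = 7*(-14358/23553) = 7*(-14358*1/23553) = 7*(-4786/7851) = -33502/7851 ≈ -4.2672)
s = -63857/15702 (s = -3 + (¼)*(-33502/7851) = -3 - 16751/15702 = -63857/15702 ≈ -4.0668)
11986 + s = 11986 - 63857/15702 = 188140315/15702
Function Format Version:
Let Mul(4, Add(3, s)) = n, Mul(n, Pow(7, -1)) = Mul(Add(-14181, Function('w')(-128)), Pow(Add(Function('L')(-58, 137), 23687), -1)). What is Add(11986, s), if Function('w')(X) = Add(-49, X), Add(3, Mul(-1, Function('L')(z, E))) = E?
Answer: Rational(188140315, 15702) ≈ 11982.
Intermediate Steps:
Function('L')(z, E) = Add(3, Mul(-1, E))
n = Rational(-33502, 7851) (n = Mul(7, Mul(Add(-14181, Add(-49, -128)), Pow(Add(Add(3, Mul(-1, 137)), 23687), -1))) = Mul(7, Mul(Add(-14181, -177), Pow(Add(Add(3, -137), 23687), -1))) = Mul(7, Mul(-14358, Pow(Add(-134, 23687), -1))) = Mul(7, Mul(-14358, Pow(23553, -1))) = Mul(7, Mul(-14358, Rational(1, 23553))) = Mul(7, Rational(-4786, 7851)) = Rational(-33502, 7851) ≈ -4.2672)
s = Rational(-63857, 15702) (s = Add(-3, Mul(Rational(1, 4), Rational(-33502, 7851))) = Add(-3, Rational(-16751, 15702)) = Rational(-63857, 15702) ≈ -4.0668)
Add(11986, s) = Add(11986, Rational(-63857, 15702)) = Rational(188140315, 15702)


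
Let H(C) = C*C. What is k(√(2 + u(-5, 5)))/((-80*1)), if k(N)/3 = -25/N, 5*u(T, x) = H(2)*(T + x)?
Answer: 15*√2/32 ≈ 0.66291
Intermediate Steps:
H(C) = C²
u(T, x) = 4*T/5 + 4*x/5 (u(T, x) = (2²*(T + x))/5 = (4*(T + x))/5 = (4*T + 4*x)/5 = 4*T/5 + 4*x/5)
k(N) = -75/N (k(N) = 3*(-25/N) = -75/N)
k(√(2 + u(-5, 5)))/((-80*1)) = (-75/√(2 + ((⅘)*(-5) + (⅘)*5)))/((-80*1)) = -75/√(2 + (-4 + 4))/(-80) = -75/√(2 + 0)*(-1/80) = -75*√2/2*(-1/80) = 15*√2/32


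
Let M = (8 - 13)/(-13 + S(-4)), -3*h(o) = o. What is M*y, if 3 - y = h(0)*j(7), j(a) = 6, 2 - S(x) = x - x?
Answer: 15/11 ≈ 1.3636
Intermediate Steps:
S(x) = 2 (S(x) = 2 - (x - x) = 2 - 1*0 = 2 + 0 = 2)
h(o) = -o/3
M = 5/11 (M = (8 - 13)/(-13 + 2) = -5/(-11) = -5*(-1/11) = 5/11 ≈ 0.45455)
y = 3 (y = 3 - (-⅓*0)*6 = 3 - 0*6 = 3 - 1*0 = 3 + 0 = 3)
M*y = (5/11)*3 = 15/11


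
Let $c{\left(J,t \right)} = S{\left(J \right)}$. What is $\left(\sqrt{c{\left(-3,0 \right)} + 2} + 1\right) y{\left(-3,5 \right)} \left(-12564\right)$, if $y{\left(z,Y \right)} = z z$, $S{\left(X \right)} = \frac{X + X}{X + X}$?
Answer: $-113076 - 113076 \sqrt{3} \approx -3.0893 \cdot 10^{5}$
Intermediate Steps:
$S{\left(X \right)} = 1$ ($S{\left(X \right)} = \frac{2 X}{2 X} = 2 X \frac{1}{2 X} = 1$)
$c{\left(J,t \right)} = 1$
$y{\left(z,Y \right)} = z^{2}$
$\left(\sqrt{c{\left(-3,0 \right)} + 2} + 1\right) y{\left(-3,5 \right)} \left(-12564\right) = \left(\sqrt{1 + 2} + 1\right) \left(-3\right)^{2} \left(-12564\right) = \left(\sqrt{3} + 1\right) 9 \left(-12564\right) = \left(1 + \sqrt{3}\right) 9 \left(-12564\right) = \left(9 + 9 \sqrt{3}\right) \left(-12564\right) = -113076 - 113076 \sqrt{3}$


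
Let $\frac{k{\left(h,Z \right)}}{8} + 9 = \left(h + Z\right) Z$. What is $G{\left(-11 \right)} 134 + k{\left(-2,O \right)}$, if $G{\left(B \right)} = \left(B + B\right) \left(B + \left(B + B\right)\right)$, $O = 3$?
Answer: $97236$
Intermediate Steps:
$G{\left(B \right)} = 6 B^{2}$ ($G{\left(B \right)} = 2 B \left(B + 2 B\right) = 2 B 3 B = 6 B^{2}$)
$k{\left(h,Z \right)} = -72 + 8 Z \left(Z + h\right)$ ($k{\left(h,Z \right)} = -72 + 8 \left(h + Z\right) Z = -72 + 8 \left(Z + h\right) Z = -72 + 8 Z \left(Z + h\right)$)
$G{\left(-11 \right)} 134 + k{\left(-2,O \right)} = 6 \left(-11\right)^{2} \cdot 134 + \left(-72 + 8 \cdot 3^{2} + 8 \cdot 3 \left(-2\right)\right) = 6 \cdot 121 \cdot 134 - 48 = 726 \cdot 134 - 48 = 97284 - 48 = 97236$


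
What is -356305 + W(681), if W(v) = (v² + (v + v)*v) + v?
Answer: 1035659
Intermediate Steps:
W(v) = v + 3*v² (W(v) = (v² + (2*v)*v) + v = (v² + 2*v²) + v = 3*v² + v = v + 3*v²)
-356305 + W(681) = -356305 + 681*(1 + 3*681) = -356305 + 681*(1 + 2043) = -356305 + 681*2044 = -356305 + 1391964 = 1035659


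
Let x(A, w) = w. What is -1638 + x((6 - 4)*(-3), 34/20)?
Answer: -16363/10 ≈ -1636.3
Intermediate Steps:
-1638 + x((6 - 4)*(-3), 34/20) = -1638 + 34/20 = -1638 + 34*(1/20) = -1638 + 17/10 = -16363/10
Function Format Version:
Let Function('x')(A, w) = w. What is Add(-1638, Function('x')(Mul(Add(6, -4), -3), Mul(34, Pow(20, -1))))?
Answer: Rational(-16363, 10) ≈ -1636.3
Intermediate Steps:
Add(-1638, Function('x')(Mul(Add(6, -4), -3), Mul(34, Pow(20, -1)))) = Add(-1638, Mul(34, Pow(20, -1))) = Add(-1638, Mul(34, Rational(1, 20))) = Add(-1638, Rational(17, 10)) = Rational(-16363, 10)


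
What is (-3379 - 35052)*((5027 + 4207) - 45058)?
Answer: 1376752144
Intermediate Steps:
(-3379 - 35052)*((5027 + 4207) - 45058) = -38431*(9234 - 45058) = -38431*(-35824) = 1376752144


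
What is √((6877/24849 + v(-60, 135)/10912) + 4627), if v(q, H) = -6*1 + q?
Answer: √4881391046762923/1027092 ≈ 68.024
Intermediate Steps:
v(q, H) = -6 + q
√((6877/24849 + v(-60, 135)/10912) + 4627) = √((6877/24849 + (-6 - 60)/10912) + 4627) = √((6877*(1/24849) - 66*1/10912) + 4627) = √((6877/24849 - 3/496) + 4627) = √(3336445/12325104 + 4627) = √(57031592653/12325104) = √4881391046762923/1027092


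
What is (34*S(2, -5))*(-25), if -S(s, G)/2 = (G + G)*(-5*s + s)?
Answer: 136000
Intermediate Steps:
S(s, G) = 16*G*s (S(s, G) = -2*(G + G)*(-5*s + s) = -2*2*G*(-4*s) = -(-16)*G*s = 16*G*s)
(34*S(2, -5))*(-25) = (34*(16*(-5)*2))*(-25) = (34*(-160))*(-25) = -5440*(-25) = 136000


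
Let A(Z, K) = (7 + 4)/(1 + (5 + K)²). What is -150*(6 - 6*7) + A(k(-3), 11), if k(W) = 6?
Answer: 1387811/257 ≈ 5400.0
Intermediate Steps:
A(Z, K) = 11/(1 + (5 + K)²)
-150*(6 - 6*7) + A(k(-3), 11) = -150*(6 - 6*7) + 11/(1 + (5 + 11)²) = -150*(6 - 42) + 11/(1 + 16²) = -150*(-36) + 11/(1 + 256) = 5400 + 11/257 = 1387811/257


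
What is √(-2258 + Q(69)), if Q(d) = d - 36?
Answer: 5*I*√89 ≈ 47.17*I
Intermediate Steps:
Q(d) = -36 + d
√(-2258 + Q(69)) = √(-2258 + (-36 + 69)) = √(-2258 + 33) = √(-2225) = 5*I*√89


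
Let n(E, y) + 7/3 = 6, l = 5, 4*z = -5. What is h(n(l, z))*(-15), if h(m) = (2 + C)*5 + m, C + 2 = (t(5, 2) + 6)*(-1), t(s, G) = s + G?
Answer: 920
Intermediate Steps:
z = -5/4 (z = (¼)*(-5) = -5/4 ≈ -1.2500)
n(E, y) = 11/3 (n(E, y) = -7/3 + 6 = 11/3)
t(s, G) = G + s
C = -15 (C = -2 + ((2 + 5) + 6)*(-1) = -2 + (7 + 6)*(-1) = -2 + 13*(-1) = -2 - 13 = -15)
h(m) = -65 + m (h(m) = (2 - 15)*5 + m = -13*5 + m = -65 + m)
h(n(l, z))*(-15) = (-65 + 11/3)*(-15) = -184/3*(-15) = 920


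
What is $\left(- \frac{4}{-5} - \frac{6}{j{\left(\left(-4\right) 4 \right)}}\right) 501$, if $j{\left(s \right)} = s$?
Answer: $\frac{23547}{40} \approx 588.67$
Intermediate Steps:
$\left(- \frac{4}{-5} - \frac{6}{j{\left(\left(-4\right) 4 \right)}}\right) 501 = \left(- \frac{4}{-5} - \frac{6}{\left(-4\right) 4}\right) 501 = \left(\left(-4\right) \left(- \frac{1}{5}\right) - \frac{6}{-16}\right) 501 = \left(\frac{4}{5} - - \frac{3}{8}\right) 501 = \left(\frac{4}{5} + \frac{3}{8}\right) 501 = \frac{47}{40} \cdot 501 = \frac{23547}{40}$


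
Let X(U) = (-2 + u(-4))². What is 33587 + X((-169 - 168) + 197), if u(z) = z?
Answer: 33623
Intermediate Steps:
X(U) = 36 (X(U) = (-2 - 4)² = (-6)² = 36)
33587 + X((-169 - 168) + 197) = 33587 + 36 = 33623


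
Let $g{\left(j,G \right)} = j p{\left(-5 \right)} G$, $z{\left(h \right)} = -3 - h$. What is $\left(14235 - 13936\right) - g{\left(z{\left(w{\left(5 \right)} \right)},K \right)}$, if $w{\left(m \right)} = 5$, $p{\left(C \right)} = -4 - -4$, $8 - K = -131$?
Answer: $299$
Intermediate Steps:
$K = 139$ ($K = 8 - -131 = 8 + 131 = 139$)
$p{\left(C \right)} = 0$ ($p{\left(C \right)} = -4 + 4 = 0$)
$g{\left(j,G \right)} = 0$ ($g{\left(j,G \right)} = j 0 G = 0 G = 0$)
$\left(14235 - 13936\right) - g{\left(z{\left(w{\left(5 \right)} \right)},K \right)} = \left(14235 - 13936\right) - 0 = 299 + 0 = 299$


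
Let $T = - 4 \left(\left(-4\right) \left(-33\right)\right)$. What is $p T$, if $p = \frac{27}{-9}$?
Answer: $1584$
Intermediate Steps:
$p = -3$ ($p = 27 \left(- \frac{1}{9}\right) = -3$)
$T = -528$ ($T = \left(-4\right) 132 = -528$)
$p T = \left(-3\right) \left(-528\right) = 1584$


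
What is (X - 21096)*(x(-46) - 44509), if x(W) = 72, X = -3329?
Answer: 1085373725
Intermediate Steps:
(X - 21096)*(x(-46) - 44509) = (-3329 - 21096)*(72 - 44509) = -24425*(-44437) = 1085373725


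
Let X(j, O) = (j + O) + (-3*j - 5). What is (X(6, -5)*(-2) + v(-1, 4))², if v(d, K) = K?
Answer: 2304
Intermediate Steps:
X(j, O) = -5 + O - 2*j (X(j, O) = (O + j) + (-5 - 3*j) = -5 + O - 2*j)
(X(6, -5)*(-2) + v(-1, 4))² = ((-5 - 5 - 2*6)*(-2) + 4)² = ((-5 - 5 - 12)*(-2) + 4)² = (-22*(-2) + 4)² = (44 + 4)² = 48² = 2304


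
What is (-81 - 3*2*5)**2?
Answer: 12321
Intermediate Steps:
(-81 - 3*2*5)**2 = (-81 - 6*5)**2 = (-81 - 30)**2 = (-111)**2 = 12321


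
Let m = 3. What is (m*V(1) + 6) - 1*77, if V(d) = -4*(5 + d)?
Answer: -143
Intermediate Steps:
V(d) = -20 - 4*d
(m*V(1) + 6) - 1*77 = (3*(-20 - 4*1) + 6) - 1*77 = (3*(-20 - 4) + 6) - 77 = (3*(-24) + 6) - 77 = (-72 + 6) - 77 = -66 - 77 = -143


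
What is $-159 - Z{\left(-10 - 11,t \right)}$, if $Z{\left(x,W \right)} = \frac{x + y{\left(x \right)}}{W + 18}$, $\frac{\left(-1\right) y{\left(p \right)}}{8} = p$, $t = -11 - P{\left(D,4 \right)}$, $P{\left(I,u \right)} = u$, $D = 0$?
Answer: $-208$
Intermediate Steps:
$t = -15$ ($t = -11 - 4 = -15$)
$y{\left(p \right)} = - 8 p$
$Z{\left(x,W \right)} = - \frac{7 x}{18 + W}$ ($Z{\left(x,W \right)} = \frac{x - 8 x}{W + 18} = \frac{\left(-7\right) x}{18 + W} = - \frac{7 x}{18 + W}$)
$-159 - Z{\left(-10 - 11,t \right)} = -159 - - \frac{7 \left(-10 - 11\right)}{18 - 15} = -159 - \left(-7\right) \left(-21\right) \frac{1}{3} = -159 - 49 = -208$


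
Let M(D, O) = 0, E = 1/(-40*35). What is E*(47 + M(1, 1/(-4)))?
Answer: -47/1400 ≈ -0.033571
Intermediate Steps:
E = -1/1400 (E = -1/40*1/35 = -1/1400 ≈ -0.00071429)
E*(47 + M(1, 1/(-4))) = -(47 + 0)/1400 = -1/1400*47 = -47/1400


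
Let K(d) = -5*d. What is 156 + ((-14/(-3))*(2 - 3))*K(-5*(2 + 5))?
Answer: -1982/3 ≈ -660.67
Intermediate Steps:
156 + ((-14/(-3))*(2 - 3))*K(-5*(2 + 5)) = 156 + ((-14/(-3))*(2 - 3))*(-(-25)*(2 + 5)) = 156 + (-14*(-⅓)*(-1))*(-(-25)*7) = 156 + ((14/3)*(-1))*(-5*(-35)) = 156 - 14/3*175 = 156 - 2450/3 = -1982/3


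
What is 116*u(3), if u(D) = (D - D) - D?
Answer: -348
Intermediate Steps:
u(D) = -D (u(D) = 0 - D = -D)
116*u(3) = 116*(-1*3) = 116*(-3) = -348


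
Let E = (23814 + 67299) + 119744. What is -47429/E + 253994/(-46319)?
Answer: -4288713593/751283491 ≈ -5.7085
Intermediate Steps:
E = 210857 (E = 91113 + 119744 = 210857)
-47429/E + 253994/(-46319) = -47429/210857 + 253994/(-46319) = -47429*1/210857 + 253994*(-1/46319) = -47429/210857 - 19538/3563 = -4288713593/751283491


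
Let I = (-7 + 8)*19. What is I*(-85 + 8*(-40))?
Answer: -7695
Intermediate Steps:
I = 19 (I = 1*19 = 19)
I*(-85 + 8*(-40)) = 19*(-85 + 8*(-40)) = 19*(-85 - 320) = 19*(-405) = -7695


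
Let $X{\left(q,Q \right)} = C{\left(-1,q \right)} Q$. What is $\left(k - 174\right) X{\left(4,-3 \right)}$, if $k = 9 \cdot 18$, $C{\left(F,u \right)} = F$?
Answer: $-36$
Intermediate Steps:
$X{\left(q,Q \right)} = - Q$
$k = 162$
$\left(k - 174\right) X{\left(4,-3 \right)} = \left(162 - 174\right) \left(\left(-1\right) \left(-3\right)\right) = \left(-12\right) 3 = -36$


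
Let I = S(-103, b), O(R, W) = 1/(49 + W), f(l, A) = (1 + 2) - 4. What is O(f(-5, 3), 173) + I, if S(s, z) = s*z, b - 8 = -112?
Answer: 2378065/222 ≈ 10712.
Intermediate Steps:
b = -104 (b = 8 - 112 = -104)
f(l, A) = -1 (f(l, A) = 3 - 4 = -1)
I = 10712 (I = -103*(-104) = 10712)
O(f(-5, 3), 173) + I = 1/(49 + 173) + 10712 = 1/222 + 10712 = 2378065/222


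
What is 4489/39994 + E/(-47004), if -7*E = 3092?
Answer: 400167035/3289786458 ≈ 0.12164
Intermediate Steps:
E = -3092/7 (E = -⅐*3092 = -3092/7 ≈ -441.71)
4489/39994 + E/(-47004) = 4489/39994 - 3092/7/(-47004) = 4489*(1/39994) - 3092/7*(-1/47004) = 4489/39994 + 773/82257 = 400167035/3289786458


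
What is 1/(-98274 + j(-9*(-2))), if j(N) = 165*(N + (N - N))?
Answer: -1/95304 ≈ -1.0493e-5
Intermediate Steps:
j(N) = 165*N (j(N) = 165*(N + 0) = 165*N)
1/(-98274 + j(-9*(-2))) = 1/(-98274 + 165*(-9*(-2))) = 1/(-98274 + 165*18) = 1/(-98274 + 2970) = 1/(-95304) = -1/95304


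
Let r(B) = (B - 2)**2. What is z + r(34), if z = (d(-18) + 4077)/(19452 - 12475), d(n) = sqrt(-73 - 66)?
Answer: 7148525/6977 + I*sqrt(139)/6977 ≈ 1024.6 + 0.0016898*I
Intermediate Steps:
d(n) = I*sqrt(139) (d(n) = sqrt(-139) = I*sqrt(139))
r(B) = (-2 + B)**2
z = 4077/6977 + I*sqrt(139)/6977 (z = (I*sqrt(139) + 4077)/(19452 - 12475) = (4077 + I*sqrt(139))/6977 = (4077 + I*sqrt(139))*(1/6977) = 4077/6977 + I*sqrt(139)/6977 ≈ 0.58435 + 0.0016898*I)
z + r(34) = (4077/6977 + I*sqrt(139)/6977) + (-2 + 34)**2 = (4077/6977 + I*sqrt(139)/6977) + 32**2 = (4077/6977 + I*sqrt(139)/6977) + 1024 = 7148525/6977 + I*sqrt(139)/6977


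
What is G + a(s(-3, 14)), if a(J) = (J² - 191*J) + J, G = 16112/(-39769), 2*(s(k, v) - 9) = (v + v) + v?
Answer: -190907312/39769 ≈ -4800.4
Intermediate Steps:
s(k, v) = 9 + 3*v/2 (s(k, v) = 9 + ((v + v) + v)/2 = 9 + (2*v + v)/2 = 9 + (3*v)/2 = 9 + 3*v/2)
G = -16112/39769 (G = 16112*(-1/39769) = -16112/39769 ≈ -0.40514)
a(J) = J² - 190*J
G + a(s(-3, 14)) = -16112/39769 + (9 + (3/2)*14)*(-190 + (9 + (3/2)*14)) = -16112/39769 + (9 + 21)*(-190 + (9 + 21)) = -16112/39769 + 30*(-190 + 30) = -16112/39769 + 30*(-160) = -16112/39769 - 4800 = -190907312/39769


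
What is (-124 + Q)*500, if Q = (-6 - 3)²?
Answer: -21500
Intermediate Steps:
Q = 81 (Q = (-9)² = 81)
(-124 + Q)*500 = (-124 + 81)*500 = -43*500 = -21500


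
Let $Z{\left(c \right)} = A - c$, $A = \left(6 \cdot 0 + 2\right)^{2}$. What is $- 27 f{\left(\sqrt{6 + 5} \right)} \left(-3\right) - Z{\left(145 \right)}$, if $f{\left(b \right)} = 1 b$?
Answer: $141 + 81 \sqrt{11} \approx 409.65$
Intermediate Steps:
$A = 4$ ($A = \left(0 + 2\right)^{2} = 2^{2} = 4$)
$f{\left(b \right)} = b$
$Z{\left(c \right)} = 4 - c$
$- 27 f{\left(\sqrt{6 + 5} \right)} \left(-3\right) - Z{\left(145 \right)} = - 27 \sqrt{6 + 5} \left(-3\right) - \left(4 - 145\right) = - 27 \sqrt{11} \left(-3\right) - \left(4 - 145\right) = 81 \sqrt{11} - -141 = 81 \sqrt{11} + 141 = 141 + 81 \sqrt{11}$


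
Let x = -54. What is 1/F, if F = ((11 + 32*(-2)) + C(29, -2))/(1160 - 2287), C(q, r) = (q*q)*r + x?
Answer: 1127/1789 ≈ 0.62996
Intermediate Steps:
C(q, r) = -54 + r*q**2 (C(q, r) = (q*q)*r - 54 = q**2*r - 54 = r*q**2 - 54 = -54 + r*q**2)
F = 1789/1127 (F = ((11 + 32*(-2)) + (-54 - 2*29**2))/(1160 - 2287) = ((11 - 64) + (-54 - 2*841))/(-1127) = (-53 + (-54 - 1682))*(-1/1127) = (-53 - 1736)*(-1/1127) = -1789*(-1/1127) = 1789/1127 ≈ 1.5874)
1/F = 1/(1789/1127) = 1127/1789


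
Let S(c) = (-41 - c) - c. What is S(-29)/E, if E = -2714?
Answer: -17/2714 ≈ -0.0062638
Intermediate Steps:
S(c) = -41 - 2*c
S(-29)/E = (-41 - 2*(-29))/(-2714) = (-41 + 58)*(-1/2714) = 17*(-1/2714) = -17/2714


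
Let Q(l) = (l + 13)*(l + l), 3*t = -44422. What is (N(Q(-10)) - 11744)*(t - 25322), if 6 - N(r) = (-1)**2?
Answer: 471078244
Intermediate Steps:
t = -44422/3 (t = (1/3)*(-44422) = -44422/3 ≈ -14807.)
Q(l) = 2*l*(13 + l) (Q(l) = (13 + l)*(2*l) = 2*l*(13 + l))
N(r) = 5 (N(r) = 6 - 1*(-1)**2 = 6 - 1*1 = 6 - 1 = 5)
(N(Q(-10)) - 11744)*(t - 25322) = (5 - 11744)*(-44422/3 - 25322) = -11739*(-120388/3) = 471078244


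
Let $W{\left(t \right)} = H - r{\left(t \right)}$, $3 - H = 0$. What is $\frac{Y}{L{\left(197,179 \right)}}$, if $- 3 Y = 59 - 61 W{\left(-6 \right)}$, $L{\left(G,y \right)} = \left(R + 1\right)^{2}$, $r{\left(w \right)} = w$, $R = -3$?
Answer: $\frac{245}{6} \approx 40.833$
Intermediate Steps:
$H = 3$ ($H = 3 - 0 = 3 + 0 = 3$)
$W{\left(t \right)} = 3 - t$
$L{\left(G,y \right)} = 4$ ($L{\left(G,y \right)} = \left(-3 + 1\right)^{2} = \left(-2\right)^{2} = 4$)
$Y = \frac{490}{3}$ ($Y = - \frac{59 - 61 \left(3 - -6\right)}{3} = - \frac{59 - 61 \left(3 + 6\right)}{3} = - \frac{59 - 549}{3} = \left(- \frac{1}{3}\right) \left(-490\right) = \frac{490}{3} \approx 163.33$)
$\frac{Y}{L{\left(197,179 \right)}} = \frac{490}{3 \cdot 4} = \frac{490}{3} \cdot \frac{1}{4} = \frac{245}{6}$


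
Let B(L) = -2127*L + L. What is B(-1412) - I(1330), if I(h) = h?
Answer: 3000582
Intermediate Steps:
B(L) = -2126*L
B(-1412) - I(1330) = -2126*(-1412) - 1*1330 = 3001912 - 1330 = 3000582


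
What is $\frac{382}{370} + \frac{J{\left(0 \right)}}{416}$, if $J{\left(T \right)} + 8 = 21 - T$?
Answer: $\frac{6297}{5920} \approx 1.0637$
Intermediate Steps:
$J{\left(T \right)} = 13 - T$ ($J{\left(T \right)} = -8 - \left(-21 + T\right) = 13 - T$)
$\frac{382}{370} + \frac{J{\left(0 \right)}}{416} = \frac{382}{370} + \frac{13 - 0}{416} = 382 \cdot \frac{1}{370} + \left(13 + 0\right) \frac{1}{416} = \frac{191}{185} + 13 \cdot \frac{1}{416} = \frac{191}{185} + \frac{1}{32} = \frac{6297}{5920}$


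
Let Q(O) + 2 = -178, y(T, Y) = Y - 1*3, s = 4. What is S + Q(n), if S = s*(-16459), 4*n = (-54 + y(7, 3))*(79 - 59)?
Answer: -66016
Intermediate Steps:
y(T, Y) = -3 + Y (y(T, Y) = Y - 3 = -3 + Y)
n = -270 (n = ((-54 + (-3 + 3))*(79 - 59))/4 = ((-54 + 0)*20)/4 = (-54*20)/4 = (1/4)*(-1080) = -270)
Q(O) = -180 (Q(O) = -2 - 178 = -180)
S = -65836 (S = 4*(-16459) = -65836)
S + Q(n) = -65836 - 180 = -66016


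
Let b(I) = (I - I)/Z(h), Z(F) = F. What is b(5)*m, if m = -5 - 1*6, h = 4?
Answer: 0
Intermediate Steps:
b(I) = 0 (b(I) = (I - I)/4 = 0*(¼) = 0)
m = -11 (m = -5 - 6 = -11)
b(5)*m = 0*(-11) = 0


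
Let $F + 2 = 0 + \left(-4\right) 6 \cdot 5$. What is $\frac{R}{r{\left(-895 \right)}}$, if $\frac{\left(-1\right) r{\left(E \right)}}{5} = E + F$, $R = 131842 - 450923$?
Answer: $- \frac{319081}{5085} \approx -62.749$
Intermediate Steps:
$R = -319081$
$F = -122$ ($F = -2 + \left(0 + \left(-4\right) 6 \cdot 5\right) = -2 + \left(0 - 120\right) = -2 - 120 = -122$)
$r{\left(E \right)} = 610 - 5 E$ ($r{\left(E \right)} = - 5 \left(E - 122\right) = - 5 \left(-122 + E\right) = 610 - 5 E$)
$\frac{R}{r{\left(-895 \right)}} = - \frac{319081}{610 - -4475} = - \frac{319081}{610 + 4475} = - \frac{319081}{5085}$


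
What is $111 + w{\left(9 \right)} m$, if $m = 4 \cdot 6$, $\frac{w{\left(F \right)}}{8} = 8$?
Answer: $1647$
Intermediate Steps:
$w{\left(F \right)} = 64$ ($w{\left(F \right)} = 8 \cdot 8 = 64$)
$m = 24$
$111 + w{\left(9 \right)} m = 111 + 64 \cdot 24 = 111 + 1536 = 1647$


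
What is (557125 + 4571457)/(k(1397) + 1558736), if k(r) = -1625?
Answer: 5128582/1557111 ≈ 3.2937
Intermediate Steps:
(557125 + 4571457)/(k(1397) + 1558736) = (557125 + 4571457)/(-1625 + 1558736) = 5128582/1557111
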